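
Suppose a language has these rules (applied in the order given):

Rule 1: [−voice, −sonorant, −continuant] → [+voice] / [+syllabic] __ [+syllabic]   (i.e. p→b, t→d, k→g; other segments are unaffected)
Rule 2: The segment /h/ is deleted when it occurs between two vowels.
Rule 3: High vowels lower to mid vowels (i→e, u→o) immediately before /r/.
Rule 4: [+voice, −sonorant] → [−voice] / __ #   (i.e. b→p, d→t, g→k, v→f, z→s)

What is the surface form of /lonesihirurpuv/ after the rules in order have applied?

lonesierorpuf

Rule 1 (intervocalic voicing): no segment meets the environment; /lonesihirurpuv/ is unchanged.
Rule 2 (intervocalic h-deletion): /h/ occurs between vowels /i/ and /i/, so it deletes. /lonesihirurpuv/ → lonesiirurpuv.
Rule 3 (pre-rhotic lowering): /i/ is a high vowel immediately before /r/, so it lowers to [e]. /u/ is a high vowel immediately before /r/, so it lowers to [o]. /lonesiirurpuv/ → lonesierorpuv.
Rule 4 (final devoicing): /v/ is a voiced obstruent in word-final position, so it devoices to [f]. /lonesierorpuv/ → lonesierorpuf.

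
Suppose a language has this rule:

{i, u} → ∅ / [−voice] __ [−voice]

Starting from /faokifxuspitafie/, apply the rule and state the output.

/i/ is a high vowel flanked by voiceless consonants /k/ and /f/, so it deletes.
/u/ is a high vowel flanked by voiceless consonants /x/ and /s/, so it deletes.
/i/ is a high vowel flanked by voiceless consonants /p/ and /t/, so it deletes.
The other instance of /i/ does not occur in the required environment and remains unchanged.
Surface form: [faokfxsptafie].

faokfxsptafie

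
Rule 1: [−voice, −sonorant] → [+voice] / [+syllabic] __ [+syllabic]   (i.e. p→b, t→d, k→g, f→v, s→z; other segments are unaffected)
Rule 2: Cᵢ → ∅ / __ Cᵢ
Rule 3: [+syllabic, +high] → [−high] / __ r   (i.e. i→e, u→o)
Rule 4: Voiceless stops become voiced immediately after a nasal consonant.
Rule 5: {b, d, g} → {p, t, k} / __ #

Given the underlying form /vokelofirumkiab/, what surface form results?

Rule 1 (intervocalic voicing): /k/ is a voiceless obstruent between vowels /o/ and /e/, so it voices to [g]. /f/ is a voiceless obstruent between vowels /o/ and /i/, so it voices to [v]. /vokelofirumkiab/ → vogelovirumkiab.
Rule 2 (degemination): no segment meets the environment; /vogelovirumkiab/ is unchanged.
Rule 3 (pre-rhotic lowering): /i/ is a high vowel immediately before /r/, so it lowers to [e]. /vogelovirumkiab/ → vogeloverumkiab.
Rule 4 (post-nasal voicing): /k/ is a voiceless stop immediately after the nasal /m/, so it voices to [g]. /vogeloverumkiab/ → vogeloverumgiab.
Rule 5 (final devoicing): /b/ is a voiced stop in word-final position, so it devoices to [p]. /vogeloverumgiab/ → vogeloverumgiap.

vogeloverumgiap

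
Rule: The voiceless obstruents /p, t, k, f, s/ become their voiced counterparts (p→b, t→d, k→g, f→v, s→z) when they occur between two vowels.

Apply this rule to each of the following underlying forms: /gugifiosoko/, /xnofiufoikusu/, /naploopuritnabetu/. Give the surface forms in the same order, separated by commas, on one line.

gugiviozogo, xnoviuvoiguzu, naplooburitnabedu

/gugifiosoko/: /f/ is a voiceless obstruent between vowels /i/ and /i/, so it voices to [v]. /s/ is a voiceless obstruent between vowels /o/ and /o/, so it voices to [z]. /k/ is a voiceless obstruent between vowels /o/ and /o/, so it voices to [g]. → [gugiviozogo].
/xnofiufoikusu/: /f/ is a voiceless obstruent between vowels /o/ and /i/, so it voices to [v]. /f/ is a voiceless obstruent between vowels /u/ and /o/, so it voices to [v]. /k/ is a voiceless obstruent between vowels /i/ and /u/, so it voices to [g]. /s/ is a voiceless obstruent between vowels /u/ and /u/, so it voices to [z]. → [xnoviuvoiguzu].
/naploopuritnabetu/: /p/ is a voiceless obstruent between vowels /o/ and /u/, so it voices to [b]. /t/ is a voiceless obstruent between vowels /e/ and /u/, so it voices to [d]. → [naplooburitnabedu].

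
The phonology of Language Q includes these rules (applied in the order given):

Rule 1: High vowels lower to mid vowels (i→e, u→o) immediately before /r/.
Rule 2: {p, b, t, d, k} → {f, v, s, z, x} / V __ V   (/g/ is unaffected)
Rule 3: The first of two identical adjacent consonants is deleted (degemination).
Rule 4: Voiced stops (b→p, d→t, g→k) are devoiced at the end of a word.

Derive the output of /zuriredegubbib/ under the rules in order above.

zorerezegubip

Rule 1 (pre-rhotic lowering): /u/ is a high vowel immediately before /r/, so it lowers to [o]. /i/ is a high vowel immediately before /r/, so it lowers to [e]. /zuriredegubbib/ → zoreredegubbib.
Rule 2 (intervocalic spirantization): /d/ is a stop between vowels /e/ and /e/, so it spirantizes to the fricative [z]. /zoreredegubbib/ → zorerezegubbib.
Rule 3 (degemination): /bb/ is a geminate; the first /b/ deletes. /zorerezegubbib/ → zorerezegubib.
Rule 4 (final devoicing): /b/ is a voiced stop in word-final position, so it devoices to [p]. /zorerezegubib/ → zorerezegubip.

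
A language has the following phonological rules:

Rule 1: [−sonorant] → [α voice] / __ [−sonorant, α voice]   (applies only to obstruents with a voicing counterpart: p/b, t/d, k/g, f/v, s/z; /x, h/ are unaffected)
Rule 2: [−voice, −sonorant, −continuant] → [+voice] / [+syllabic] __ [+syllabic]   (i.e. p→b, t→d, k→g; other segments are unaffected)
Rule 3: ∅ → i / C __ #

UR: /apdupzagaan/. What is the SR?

abdubzagaani

Rule 1 (regressive voicing assimilation): /p/ precedes the voiced obstruent /d/, so it voices to [b] by assimilation. /p/ precedes the voiced obstruent /z/, so it voices to [b] by assimilation. /apdupzagaan/ → abdubzagaan.
Rule 2 (intervocalic voicing): no segment meets the environment; /abdubzagaan/ is unchanged.
Rule 3 (final i-epenthesis): the form ends in the consonant /n/, so [i] is inserted word-finally. /abdubzagaan/ → abdubzagaani.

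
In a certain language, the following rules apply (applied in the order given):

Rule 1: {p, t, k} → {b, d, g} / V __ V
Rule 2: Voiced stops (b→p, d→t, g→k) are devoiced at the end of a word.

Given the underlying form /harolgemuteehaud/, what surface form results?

harolgemudeehaut

Rule 1 (intervocalic voicing): /t/ is a voiceless stop between vowels /u/ and /e/, so it voices to [d]. /harolgemuteehaud/ → harolgemudeehaud.
Rule 2 (final devoicing): /d/ is a voiced stop in word-final position, so it devoices to [t]. /harolgemudeehaud/ → harolgemudeehaut.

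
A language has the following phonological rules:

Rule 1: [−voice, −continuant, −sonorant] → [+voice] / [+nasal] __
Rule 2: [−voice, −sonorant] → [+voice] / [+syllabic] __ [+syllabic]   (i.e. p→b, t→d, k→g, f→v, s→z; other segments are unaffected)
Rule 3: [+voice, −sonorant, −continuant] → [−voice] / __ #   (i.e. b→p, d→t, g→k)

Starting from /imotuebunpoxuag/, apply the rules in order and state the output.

Rule 1 (post-nasal voicing): /p/ is a voiceless stop immediately after the nasal /n/, so it voices to [b]. /imotuebunpoxuag/ → imotuebunboxuag.
Rule 2 (intervocalic voicing): /t/ is a voiceless obstruent between vowels /o/ and /u/, so it voices to [d]. /imotuebunboxuag/ → imoduebunboxuag.
Rule 3 (final devoicing): /g/ is a voiced stop in word-final position, so it devoices to [k]. /imoduebunboxuag/ → imoduebunboxuak.

imoduebunboxuak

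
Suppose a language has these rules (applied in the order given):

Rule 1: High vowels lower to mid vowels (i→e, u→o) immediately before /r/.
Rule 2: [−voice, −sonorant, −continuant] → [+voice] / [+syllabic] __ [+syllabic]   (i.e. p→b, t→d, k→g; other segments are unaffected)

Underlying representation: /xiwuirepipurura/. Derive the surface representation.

xiwuerebiborora

Rule 1 (pre-rhotic lowering): /i/ is a high vowel immediately before /r/, so it lowers to [e]. /u/ is a high vowel immediately before /r/, so it lowers to [o]. /u/ is a high vowel immediately before /r/, so it lowers to [o]. /xiwuirepipurura/ → xiwuerepiporora.
Rule 2 (intervocalic voicing): /p/ is a voiceless stop between vowels /e/ and /i/, so it voices to [b]. /p/ is a voiceless stop between vowels /i/ and /o/, so it voices to [b]. /xiwuerepiporora/ → xiwuerebiborora.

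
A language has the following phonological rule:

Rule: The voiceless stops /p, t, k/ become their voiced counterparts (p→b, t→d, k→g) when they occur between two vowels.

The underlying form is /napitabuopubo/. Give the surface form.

/p/ is a voiceless stop between vowels /a/ and /i/, so it voices to [b].
/t/ is a voiceless stop between vowels /i/ and /a/, so it voices to [d].
/p/ is a voiceless stop between vowels /o/ and /u/, so it voices to [b].
Surface form: [nabidabuobubo].

nabidabuobubo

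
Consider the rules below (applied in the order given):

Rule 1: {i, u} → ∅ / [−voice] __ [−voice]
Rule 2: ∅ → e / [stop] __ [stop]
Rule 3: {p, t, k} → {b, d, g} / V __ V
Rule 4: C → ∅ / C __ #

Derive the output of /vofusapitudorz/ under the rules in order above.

Rule 1 (high vowel syncope): /u/ is a high vowel flanked by voiceless consonants /f/ and /s/, so it deletes. /i/ is a high vowel flanked by voiceless consonants /p/ and /t/, so it deletes. /vofusapitudorz/ → vofsaptudorz.
Rule 2 (stop-cluster e-epenthesis): /p/ and /t/ form a stop–stop cluster, so [e] is inserted between them. /vofsaptudorz/ → vofsapetudorz.
Rule 3 (intervocalic voicing): /p/ is a voiceless stop between vowels /a/ and /e/, so it voices to [b]. /t/ is a voiceless stop between vowels /e/ and /u/, so it voices to [d]. /vofsapetudorz/ → vofsabedudorz.
Rule 4 (final cluster simplification): /z/ is the second consonant of a word-final cluster /rz/, so it deletes. /vofsabedudorz/ → vofsabedudor.

vofsabedudor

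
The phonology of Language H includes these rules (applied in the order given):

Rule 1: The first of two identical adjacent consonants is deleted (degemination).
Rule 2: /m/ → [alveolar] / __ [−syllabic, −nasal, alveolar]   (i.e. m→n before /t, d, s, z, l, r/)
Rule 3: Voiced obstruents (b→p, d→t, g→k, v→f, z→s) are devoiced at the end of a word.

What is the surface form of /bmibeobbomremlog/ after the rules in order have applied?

bmibeobonrenlok

Rule 1 (degemination): /bb/ is a geminate; the first /b/ deletes. /bmibeobbomremlog/ → bmibeobomremlog.
Rule 2 (nasal place assimilation): /m/ precedes the alveolar consonant /r/, so it assimilates in place to [n]. /m/ precedes the alveolar consonant /l/, so it assimilates in place to [n]. /bmibeobomremlog/ → bmibeobonrenlog.
Rule 3 (final devoicing): /g/ is a voiced obstruent in word-final position, so it devoices to [k]. /bmibeobonrenlog/ → bmibeobonrenlok.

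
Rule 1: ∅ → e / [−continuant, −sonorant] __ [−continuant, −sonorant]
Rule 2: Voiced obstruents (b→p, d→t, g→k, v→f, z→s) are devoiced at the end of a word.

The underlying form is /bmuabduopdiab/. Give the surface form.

Rule 1 (stop-cluster e-epenthesis): /b/ and /d/ form a stop–stop cluster, so [e] is inserted between them. /p/ and /d/ form a stop–stop cluster, so [e] is inserted between them. /bmuabduopdiab/ → bmuabeduopediab.
Rule 2 (final devoicing): /b/ is a voiced obstruent in word-final position, so it devoices to [p]. /bmuabeduopediab/ → bmuabeduopediap.

bmuabeduopediap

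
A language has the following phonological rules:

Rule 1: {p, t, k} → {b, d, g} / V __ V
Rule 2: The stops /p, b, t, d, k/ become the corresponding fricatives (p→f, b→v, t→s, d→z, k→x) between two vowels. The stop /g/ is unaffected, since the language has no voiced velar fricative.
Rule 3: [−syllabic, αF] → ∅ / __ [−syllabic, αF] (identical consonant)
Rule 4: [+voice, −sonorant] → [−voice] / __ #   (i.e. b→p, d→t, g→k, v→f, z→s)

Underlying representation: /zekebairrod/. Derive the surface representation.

Rule 1 (intervocalic voicing): /k/ is a voiceless stop between vowels /e/ and /e/, so it voices to [g]. /zekebairrod/ → zegebairrod.
Rule 2 (intervocalic spirantization): /b/ is a stop between vowels /e/ and /a/, so it spirantizes to the fricative [v]. /zegebairrod/ → zegevairrod.
Rule 3 (degemination): /rr/ is a geminate; the first /r/ deletes. /zegevairrod/ → zegevairod.
Rule 4 (final devoicing): /d/ is a voiced obstruent in word-final position, so it devoices to [t]. /zegevairod/ → zegevairot.

zegevairot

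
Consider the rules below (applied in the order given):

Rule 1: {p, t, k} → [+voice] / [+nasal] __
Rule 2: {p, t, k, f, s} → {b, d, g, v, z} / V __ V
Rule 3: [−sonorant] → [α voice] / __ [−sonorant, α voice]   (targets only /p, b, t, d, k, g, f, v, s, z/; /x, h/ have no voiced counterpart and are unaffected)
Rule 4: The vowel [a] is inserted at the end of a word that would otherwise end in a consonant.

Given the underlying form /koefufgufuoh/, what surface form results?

koevuvguvuoha

Rule 1 (post-nasal voicing): no segment meets the environment; /koefufgufuoh/ is unchanged.
Rule 2 (intervocalic voicing): /f/ is a voiceless obstruent between vowels /e/ and /u/, so it voices to [v]. /f/ is a voiceless obstruent between vowels /u/ and /u/, so it voices to [v]. /koefufgufuoh/ → koevufguvuoh.
Rule 3 (regressive voicing assimilation): /f/ precedes the voiced obstruent /g/, so it voices to [v] by assimilation. /koevufguvuoh/ → koevuvguvuoh.
Rule 4 (final a-epenthesis): the form ends in the consonant /h/, so [a] is inserted word-finally. /koevuvguvuoh/ → koevuvguvuoha.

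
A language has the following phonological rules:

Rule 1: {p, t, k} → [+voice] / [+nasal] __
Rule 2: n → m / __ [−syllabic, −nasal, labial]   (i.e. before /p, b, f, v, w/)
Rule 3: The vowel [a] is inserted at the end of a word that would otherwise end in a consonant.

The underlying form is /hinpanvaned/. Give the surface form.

himbamvaneda

Rule 1 (post-nasal voicing): /p/ is a voiceless stop immediately after the nasal /n/, so it voices to [b]. /hinpanvaned/ → hinbanvaned.
Rule 2 (nasal place assimilation): /n/ precedes the labial consonant /b/, so it assimilates in place to [m]. /n/ precedes the labial consonant /v/, so it assimilates in place to [m]. /hinbanvaned/ → himbamvaned.
Rule 3 (final a-epenthesis): the form ends in the consonant /d/, so [a] is inserted word-finally. /himbamvaned/ → himbamvaneda.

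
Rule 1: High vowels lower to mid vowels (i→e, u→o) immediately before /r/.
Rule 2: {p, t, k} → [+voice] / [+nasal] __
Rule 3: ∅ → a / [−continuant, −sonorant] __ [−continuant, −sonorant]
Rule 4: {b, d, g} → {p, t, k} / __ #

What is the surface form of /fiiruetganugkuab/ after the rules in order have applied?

fieruetaganugakuap

Rule 1 (pre-rhotic lowering): /i/ is a high vowel immediately before /r/, so it lowers to [e]. /fiiruetganugkuab/ → fieruetganugkuab.
Rule 2 (post-nasal voicing): no segment meets the environment; /fieruetganugkuab/ is unchanged.
Rule 3 (stop-cluster a-epenthesis): /t/ and /g/ form a stop–stop cluster, so [a] is inserted between them. /g/ and /k/ form a stop–stop cluster, so [a] is inserted between them. /fieruetganugkuab/ → fieruetaganugakuab.
Rule 4 (final devoicing): /b/ is a voiced stop in word-final position, so it devoices to [p]. /fieruetaganugakuab/ → fieruetaganugakuap.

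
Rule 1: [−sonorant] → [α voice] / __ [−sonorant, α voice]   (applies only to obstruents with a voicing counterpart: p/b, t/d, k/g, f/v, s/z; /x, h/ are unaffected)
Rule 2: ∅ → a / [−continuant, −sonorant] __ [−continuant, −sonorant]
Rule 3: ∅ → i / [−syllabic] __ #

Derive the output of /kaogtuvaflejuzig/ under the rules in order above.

Rule 1 (regressive voicing assimilation): /g/ precedes the voiceless obstruent /t/, so it devoices to [k] by assimilation. /kaogtuvaflejuzig/ → kaoktuvaflejuzig.
Rule 2 (stop-cluster a-epenthesis): /k/ and /t/ form a stop–stop cluster, so [a] is inserted between them. /kaoktuvaflejuzig/ → kaokatuvaflejuzig.
Rule 3 (final i-epenthesis): the form ends in the consonant /g/, so [i] is inserted word-finally. /kaokatuvaflejuzig/ → kaokatuvaflejuzigi.

kaokatuvaflejuzigi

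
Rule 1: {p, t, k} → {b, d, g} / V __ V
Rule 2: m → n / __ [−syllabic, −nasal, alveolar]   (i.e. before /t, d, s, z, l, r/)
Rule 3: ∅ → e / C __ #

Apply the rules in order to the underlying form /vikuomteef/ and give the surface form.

viguonteefe

Rule 1 (intervocalic voicing): /k/ is a voiceless stop between vowels /i/ and /u/, so it voices to [g]. /vikuomteef/ → viguomteef.
Rule 2 (nasal place assimilation): /m/ precedes the alveolar consonant /t/, so it assimilates in place to [n]. /viguomteef/ → viguonteef.
Rule 3 (final e-epenthesis): the form ends in the consonant /f/, so [e] is inserted word-finally. /viguonteef/ → viguonteefe.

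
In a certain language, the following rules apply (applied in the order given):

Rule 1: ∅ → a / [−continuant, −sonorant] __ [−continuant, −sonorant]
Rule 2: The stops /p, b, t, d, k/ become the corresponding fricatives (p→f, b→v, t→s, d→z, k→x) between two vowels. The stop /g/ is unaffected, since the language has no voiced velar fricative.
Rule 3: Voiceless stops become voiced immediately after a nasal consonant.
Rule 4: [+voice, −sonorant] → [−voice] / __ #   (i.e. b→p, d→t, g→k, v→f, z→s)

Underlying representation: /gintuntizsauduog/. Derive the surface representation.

gindundizsauzuok

Rule 1 (stop-cluster a-epenthesis): no segment meets the environment; /gintuntizsauduog/ is unchanged.
Rule 2 (intervocalic spirantization): /d/ is a stop between vowels /u/ and /u/, so it spirantizes to the fricative [z]. /gintuntizsauduog/ → gintuntizsauzuog.
Rule 3 (post-nasal voicing): /t/ is a voiceless stop immediately after the nasal /n/, so it voices to [d]. /t/ is a voiceless stop immediately after the nasal /n/, so it voices to [d]. /gintuntizsauzuog/ → gindundizsauzuog.
Rule 4 (final devoicing): /g/ is a voiced obstruent in word-final position, so it devoices to [k]. /gindundizsauzuog/ → gindundizsauzuok.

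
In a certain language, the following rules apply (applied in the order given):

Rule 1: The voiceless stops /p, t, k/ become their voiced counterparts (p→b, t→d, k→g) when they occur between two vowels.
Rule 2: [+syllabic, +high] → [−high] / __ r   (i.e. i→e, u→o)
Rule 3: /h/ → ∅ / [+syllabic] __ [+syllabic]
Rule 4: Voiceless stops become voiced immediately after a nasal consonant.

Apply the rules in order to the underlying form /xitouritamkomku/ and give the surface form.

xidooridamgomgu

Rule 1 (intervocalic voicing): /t/ is a voiceless stop between vowels /i/ and /o/, so it voices to [d]. /t/ is a voiceless stop between vowels /i/ and /a/, so it voices to [d]. /xitouritamkomku/ → xidouridamkomku.
Rule 2 (pre-rhotic lowering): /u/ is a high vowel immediately before /r/, so it lowers to [o]. /xidouridamkomku/ → xidooridamkomku.
Rule 3 (intervocalic h-deletion): no segment meets the environment; /xidooridamkomku/ is unchanged.
Rule 4 (post-nasal voicing): /k/ is a voiceless stop immediately after the nasal /m/, so it voices to [g]. /k/ is a voiceless stop immediately after the nasal /m/, so it voices to [g]. /xidooridamkomku/ → xidooridamgomgu.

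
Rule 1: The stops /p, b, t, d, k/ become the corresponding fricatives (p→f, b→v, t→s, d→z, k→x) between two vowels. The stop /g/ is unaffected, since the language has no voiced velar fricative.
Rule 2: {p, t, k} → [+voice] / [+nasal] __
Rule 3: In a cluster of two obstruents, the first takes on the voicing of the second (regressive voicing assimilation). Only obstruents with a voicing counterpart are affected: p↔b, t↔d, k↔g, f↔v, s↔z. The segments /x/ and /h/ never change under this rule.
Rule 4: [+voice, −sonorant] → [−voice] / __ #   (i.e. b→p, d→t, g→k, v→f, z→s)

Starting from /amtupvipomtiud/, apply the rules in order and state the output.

amdubvifomdiut

Rule 1 (intervocalic spirantization): /p/ is a stop between vowels /i/ and /o/, so it spirantizes to the fricative [f]. /amtupvipomtiud/ → amtupvifomtiud.
Rule 2 (post-nasal voicing): /t/ is a voiceless stop immediately after the nasal /m/, so it voices to [d]. /t/ is a voiceless stop immediately after the nasal /m/, so it voices to [d]. /amtupvifomtiud/ → amdupvifomdiud.
Rule 3 (regressive voicing assimilation): /p/ precedes the voiced obstruent /v/, so it voices to [b] by assimilation. /amdupvifomdiud/ → amdubvifomdiud.
Rule 4 (final devoicing): /d/ is a voiced obstruent in word-final position, so it devoices to [t]. /amdubvifomdiud/ → amdubvifomdiut.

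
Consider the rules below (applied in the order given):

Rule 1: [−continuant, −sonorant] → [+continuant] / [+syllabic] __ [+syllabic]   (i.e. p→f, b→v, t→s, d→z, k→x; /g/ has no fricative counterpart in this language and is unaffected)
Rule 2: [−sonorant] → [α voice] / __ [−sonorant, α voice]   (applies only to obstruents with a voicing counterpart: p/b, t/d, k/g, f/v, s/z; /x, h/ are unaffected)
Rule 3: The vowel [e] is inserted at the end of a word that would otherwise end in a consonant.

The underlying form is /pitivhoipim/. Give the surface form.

Rule 1 (intervocalic spirantization): /t/ is a stop between vowels /i/ and /i/, so it spirantizes to the fricative [s]. /p/ is a stop between vowels /i/ and /i/, so it spirantizes to the fricative [f]. /pitivhoipim/ → pisivhoifim.
Rule 2 (regressive voicing assimilation): /v/ precedes the voiceless obstruent /h/, so it devoices to [f] by assimilation. /pisivhoifim/ → pisifhoifim.
Rule 3 (final e-epenthesis): the form ends in the consonant /m/, so [e] is inserted word-finally. /pisifhoifim/ → pisifhoifime.

pisifhoifime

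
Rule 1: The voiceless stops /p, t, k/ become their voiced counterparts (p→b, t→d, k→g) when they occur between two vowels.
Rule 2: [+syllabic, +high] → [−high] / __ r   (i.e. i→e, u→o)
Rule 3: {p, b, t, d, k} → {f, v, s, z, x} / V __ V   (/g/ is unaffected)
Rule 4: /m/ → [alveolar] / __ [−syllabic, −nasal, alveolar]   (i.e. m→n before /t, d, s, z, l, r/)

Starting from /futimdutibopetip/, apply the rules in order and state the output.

Rule 1 (intervocalic voicing): /t/ is a voiceless stop between vowels /u/ and /i/, so it voices to [d]. /t/ is a voiceless stop between vowels /u/ and /i/, so it voices to [d]. /p/ is a voiceless stop between vowels /o/ and /e/, so it voices to [b]. /t/ is a voiceless stop between vowels /e/ and /i/, so it voices to [d]. /futimdutibopetip/ → fudimdudibobedip.
Rule 2 (pre-rhotic lowering): no segment meets the environment; /fudimdudibobedip/ is unchanged.
Rule 3 (intervocalic spirantization): /d/ is a stop between vowels /u/ and /i/, so it spirantizes to the fricative [z]. /d/ is a stop between vowels /u/ and /i/, so it spirantizes to the fricative [z]. /b/ is a stop between vowels /i/ and /o/, so it spirantizes to the fricative [v]. /b/ is a stop between vowels /o/ and /e/, so it spirantizes to the fricative [v]. /d/ is a stop between vowels /e/ and /i/, so it spirantizes to the fricative [z]. /fudimdudibobedip/ → fuzimduzivovezip.
Rule 4 (nasal place assimilation): /m/ precedes the alveolar consonant /d/, so it assimilates in place to [n]. /fuzimduzivovezip/ → fuzinduzivovezip.

fuzinduzivovezip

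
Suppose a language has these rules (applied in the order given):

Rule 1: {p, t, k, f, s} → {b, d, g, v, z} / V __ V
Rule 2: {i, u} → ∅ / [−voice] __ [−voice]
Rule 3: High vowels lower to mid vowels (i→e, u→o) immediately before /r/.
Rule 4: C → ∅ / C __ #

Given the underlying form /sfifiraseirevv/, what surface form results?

Rule 1 (intervocalic voicing): /f/ is a voiceless obstruent between vowels /i/ and /i/, so it voices to [v]. /s/ is a voiceless obstruent between vowels /a/ and /e/, so it voices to [z]. /sfifiraseirevv/ → sfivirazeirevv.
Rule 2 (high vowel syncope): no segment meets the environment; /sfivirazeirevv/ is unchanged.
Rule 3 (pre-rhotic lowering): /i/ is a high vowel immediately before /r/, so it lowers to [e]. /i/ is a high vowel immediately before /r/, so it lowers to [e]. /sfivirazeirevv/ → sfiverazeerevv.
Rule 4 (final cluster simplification): /v/ is the second consonant of a word-final cluster /vv/, so it deletes. /sfiverazeerevv/ → sfiverazeerev.

sfiverazeerev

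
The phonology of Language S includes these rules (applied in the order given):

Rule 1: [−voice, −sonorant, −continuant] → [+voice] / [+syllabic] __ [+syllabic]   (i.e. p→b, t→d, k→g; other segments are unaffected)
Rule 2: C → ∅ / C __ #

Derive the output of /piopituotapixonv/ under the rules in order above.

Rule 1 (intervocalic voicing): /p/ is a voiceless stop between vowels /o/ and /i/, so it voices to [b]. /t/ is a voiceless stop between vowels /i/ and /u/, so it voices to [d]. /t/ is a voiceless stop between vowels /o/ and /a/, so it voices to [d]. /p/ is a voiceless stop between vowels /a/ and /i/, so it voices to [b]. /piopituotapixonv/ → piobiduodabixonv.
Rule 2 (final cluster simplification): /v/ is the second consonant of a word-final cluster /nv/, so it deletes. /piobiduodabixonv/ → piobiduodabixon.

piobiduodabixon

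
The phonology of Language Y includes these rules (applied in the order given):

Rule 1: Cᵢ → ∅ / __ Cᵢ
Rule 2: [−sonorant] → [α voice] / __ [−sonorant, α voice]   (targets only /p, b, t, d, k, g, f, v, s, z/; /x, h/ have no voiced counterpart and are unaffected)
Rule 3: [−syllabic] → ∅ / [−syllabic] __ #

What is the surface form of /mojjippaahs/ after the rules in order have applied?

mojipaah

Rule 1 (degemination): /jj/ is a geminate; the first /j/ deletes. /pp/ is a geminate; the first /p/ deletes. /mojjippaahs/ → mojipaahs.
Rule 2 (regressive voicing assimilation): no segment meets the environment; /mojipaahs/ is unchanged.
Rule 3 (final cluster simplification): /s/ is the second consonant of a word-final cluster /hs/, so it deletes. /mojipaahs/ → mojipaah.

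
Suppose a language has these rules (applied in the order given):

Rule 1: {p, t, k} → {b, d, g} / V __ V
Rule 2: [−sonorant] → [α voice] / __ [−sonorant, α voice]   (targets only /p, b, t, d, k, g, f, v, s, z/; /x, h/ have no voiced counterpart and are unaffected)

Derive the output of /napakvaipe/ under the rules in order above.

Rule 1 (intervocalic voicing): /p/ is a voiceless stop between vowels /a/ and /a/, so it voices to [b]. /p/ is a voiceless stop between vowels /i/ and /e/, so it voices to [b]. /napakvaipe/ → nabakvaibe.
Rule 2 (regressive voicing assimilation): /k/ precedes the voiced obstruent /v/, so it voices to [g] by assimilation. /nabakvaibe/ → nabagvaibe.

nabagvaibe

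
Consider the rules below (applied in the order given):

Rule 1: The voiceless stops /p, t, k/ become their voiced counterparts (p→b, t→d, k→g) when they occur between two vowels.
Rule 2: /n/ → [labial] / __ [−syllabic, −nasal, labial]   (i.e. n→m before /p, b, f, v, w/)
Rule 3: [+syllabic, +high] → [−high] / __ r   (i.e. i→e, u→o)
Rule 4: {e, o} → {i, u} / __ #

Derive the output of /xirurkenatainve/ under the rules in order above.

Rule 1 (intervocalic voicing): /t/ is a voiceless stop between vowels /a/ and /a/, so it voices to [d]. /xirurkenatainve/ → xirurkenadainve.
Rule 2 (nasal place assimilation): /n/ precedes the labial consonant /v/, so it assimilates in place to [m]. /xirurkenadainve/ → xirurkenadaimve.
Rule 3 (pre-rhotic lowering): /i/ is a high vowel immediately before /r/, so it lowers to [e]. /u/ is a high vowel immediately before /r/, so it lowers to [o]. /xirurkenadaimve/ → xerorkenadaimve.
Rule 4 (final vowel raising): /e/ is a mid vowel in word-final position, so it raises to [i]. /xerorkenadaimve/ → xerorkenadaimvi.

xerorkenadaimvi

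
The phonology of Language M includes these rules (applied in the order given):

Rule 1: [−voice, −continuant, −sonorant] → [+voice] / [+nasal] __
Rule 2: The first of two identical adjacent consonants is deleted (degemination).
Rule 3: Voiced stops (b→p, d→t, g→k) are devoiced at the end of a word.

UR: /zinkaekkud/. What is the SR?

Rule 1 (post-nasal voicing): /k/ is a voiceless stop immediately after the nasal /n/, so it voices to [g]. /zinkaekkud/ → zingaekkud.
Rule 2 (degemination): /kk/ is a geminate; the first /k/ deletes. /zingaekkud/ → zingaekud.
Rule 3 (final devoicing): /d/ is a voiced stop in word-final position, so it devoices to [t]. /zingaekud/ → zingaekut.

zingaekut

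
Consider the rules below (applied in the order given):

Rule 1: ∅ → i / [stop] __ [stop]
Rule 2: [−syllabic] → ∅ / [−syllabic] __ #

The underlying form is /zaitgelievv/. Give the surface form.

Rule 1 (stop-cluster i-epenthesis): /t/ and /g/ form a stop–stop cluster, so [i] is inserted between them. /zaitgelievv/ → zaitigelievv.
Rule 2 (final cluster simplification): /v/ is the second consonant of a word-final cluster /vv/, so it deletes. /zaitigelievv/ → zaitigeliev.

zaitigeliev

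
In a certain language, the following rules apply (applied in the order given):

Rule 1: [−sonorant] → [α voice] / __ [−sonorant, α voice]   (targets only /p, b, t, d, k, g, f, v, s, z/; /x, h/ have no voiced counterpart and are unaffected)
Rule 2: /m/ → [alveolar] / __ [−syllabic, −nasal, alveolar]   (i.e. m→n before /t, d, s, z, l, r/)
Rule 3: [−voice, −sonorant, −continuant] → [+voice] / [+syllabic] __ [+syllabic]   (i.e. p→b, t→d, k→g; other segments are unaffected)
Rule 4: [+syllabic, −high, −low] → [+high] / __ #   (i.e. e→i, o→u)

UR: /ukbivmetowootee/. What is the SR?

ugbivmedowoodei

Rule 1 (regressive voicing assimilation): /k/ precedes the voiced obstruent /b/, so it voices to [g] by assimilation. /ukbivmetowootee/ → ugbivmetowootee.
Rule 2 (nasal place assimilation): no segment meets the environment; /ugbivmetowootee/ is unchanged.
Rule 3 (intervocalic voicing): /t/ is a voiceless stop between vowels /e/ and /o/, so it voices to [d]. /t/ is a voiceless stop between vowels /o/ and /e/, so it voices to [d]. /ugbivmetowootee/ → ugbivmedowoodee.
Rule 4 (final vowel raising): /e/ is a mid vowel in word-final position, so it raises to [i]. /ugbivmedowoodee/ → ugbivmedowoodei.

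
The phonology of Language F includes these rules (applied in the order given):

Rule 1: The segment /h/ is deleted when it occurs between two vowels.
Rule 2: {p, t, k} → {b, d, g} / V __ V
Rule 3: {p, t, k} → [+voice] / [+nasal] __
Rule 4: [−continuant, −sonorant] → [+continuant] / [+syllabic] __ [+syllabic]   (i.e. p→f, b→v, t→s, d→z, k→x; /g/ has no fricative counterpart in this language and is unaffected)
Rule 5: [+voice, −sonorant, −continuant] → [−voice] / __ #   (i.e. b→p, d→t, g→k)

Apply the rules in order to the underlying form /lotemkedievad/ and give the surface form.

Rule 1 (intervocalic h-deletion): no segment meets the environment; /lotemkedievad/ is unchanged.
Rule 2 (intervocalic voicing): /t/ is a voiceless stop between vowels /o/ and /e/, so it voices to [d]. /lotemkedievad/ → lodemkedievad.
Rule 3 (post-nasal voicing): /k/ is a voiceless stop immediately after the nasal /m/, so it voices to [g]. /lodemkedievad/ → lodemgedievad.
Rule 4 (intervocalic spirantization): /d/ is a stop between vowels /o/ and /e/, so it spirantizes to the fricative [z]. /d/ is a stop between vowels /e/ and /i/, so it spirantizes to the fricative [z]. /lodemgedievad/ → lozemgezievad.
Rule 5 (final devoicing): /d/ is a voiced stop in word-final position, so it devoices to [t]. /lozemgezievad/ → lozemgezievat.

lozemgezievat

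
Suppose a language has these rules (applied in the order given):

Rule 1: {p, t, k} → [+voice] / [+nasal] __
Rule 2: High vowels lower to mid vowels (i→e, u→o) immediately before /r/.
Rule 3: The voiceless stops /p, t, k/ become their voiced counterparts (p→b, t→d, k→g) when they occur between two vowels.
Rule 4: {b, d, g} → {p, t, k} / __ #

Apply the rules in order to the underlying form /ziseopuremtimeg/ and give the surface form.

Rule 1 (post-nasal voicing): /t/ is a voiceless stop immediately after the nasal /m/, so it voices to [d]. /ziseopuremtimeg/ → ziseopuremdimeg.
Rule 2 (pre-rhotic lowering): /u/ is a high vowel immediately before /r/, so it lowers to [o]. /ziseopuremdimeg/ → ziseoporemdimeg.
Rule 3 (intervocalic voicing): /p/ is a voiceless stop between vowels /o/ and /o/, so it voices to [b]. /ziseoporemdimeg/ → ziseoboremdimeg.
Rule 4 (final devoicing): /g/ is a voiced stop in word-final position, so it devoices to [k]. /ziseoboremdimeg/ → ziseoboremdimek.

ziseoboremdimek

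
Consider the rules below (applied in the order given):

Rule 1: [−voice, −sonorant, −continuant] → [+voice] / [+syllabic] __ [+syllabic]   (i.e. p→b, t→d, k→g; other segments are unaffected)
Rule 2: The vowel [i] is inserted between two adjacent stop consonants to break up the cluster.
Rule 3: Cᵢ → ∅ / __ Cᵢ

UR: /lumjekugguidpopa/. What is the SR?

Rule 1 (intervocalic voicing): /k/ is a voiceless stop between vowels /e/ and /u/, so it voices to [g]. /p/ is a voiceless stop between vowels /o/ and /a/, so it voices to [b]. /lumjekugguidpopa/ → lumjegugguidpoba.
Rule 2 (stop-cluster i-epenthesis): /g/ and /g/ form a stop–stop cluster, so [i] is inserted between them. /d/ and /p/ form a stop–stop cluster, so [i] is inserted between them. /lumjegugguidpoba/ → lumjegugiguidipoba.
Rule 3 (degemination): no segment meets the environment; /lumjegugiguidipoba/ is unchanged.

lumjegugiguidipoba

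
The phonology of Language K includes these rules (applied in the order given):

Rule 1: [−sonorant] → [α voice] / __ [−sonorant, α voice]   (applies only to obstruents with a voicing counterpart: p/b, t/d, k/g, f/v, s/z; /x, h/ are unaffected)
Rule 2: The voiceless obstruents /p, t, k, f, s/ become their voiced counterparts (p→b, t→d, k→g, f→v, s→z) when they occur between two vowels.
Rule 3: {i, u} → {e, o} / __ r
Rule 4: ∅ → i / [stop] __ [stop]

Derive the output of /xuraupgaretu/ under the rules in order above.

Rule 1 (regressive voicing assimilation): /p/ precedes the voiced obstruent /g/, so it voices to [b] by assimilation. /xuraupgaretu/ → xuraubgaretu.
Rule 2 (intervocalic voicing): /t/ is a voiceless obstruent between vowels /e/ and /u/, so it voices to [d]. /xuraubgaretu/ → xuraubgaredu.
Rule 3 (pre-rhotic lowering): /u/ is a high vowel immediately before /r/, so it lowers to [o]. /xuraubgaredu/ → xoraubgaredu.
Rule 4 (stop-cluster i-epenthesis): /b/ and /g/ form a stop–stop cluster, so [i] is inserted between them. /xoraubgaredu/ → xoraubigaredu.

xoraubigaredu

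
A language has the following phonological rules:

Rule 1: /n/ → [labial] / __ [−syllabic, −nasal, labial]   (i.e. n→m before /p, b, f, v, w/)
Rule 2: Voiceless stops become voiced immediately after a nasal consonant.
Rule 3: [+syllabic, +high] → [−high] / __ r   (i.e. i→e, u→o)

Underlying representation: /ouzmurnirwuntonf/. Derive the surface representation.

ouzmornerwundomf

Rule 1 (nasal place assimilation): /n/ precedes the labial consonant /f/, so it assimilates in place to [m]. /ouzmurnirwuntonf/ → ouzmurnirwuntomf.
Rule 2 (post-nasal voicing): /t/ is a voiceless stop immediately after the nasal /n/, so it voices to [d]. /ouzmurnirwuntomf/ → ouzmurnirwundomf.
Rule 3 (pre-rhotic lowering): /u/ is a high vowel immediately before /r/, so it lowers to [o]. /i/ is a high vowel immediately before /r/, so it lowers to [e]. /ouzmurnirwundomf/ → ouzmornerwundomf.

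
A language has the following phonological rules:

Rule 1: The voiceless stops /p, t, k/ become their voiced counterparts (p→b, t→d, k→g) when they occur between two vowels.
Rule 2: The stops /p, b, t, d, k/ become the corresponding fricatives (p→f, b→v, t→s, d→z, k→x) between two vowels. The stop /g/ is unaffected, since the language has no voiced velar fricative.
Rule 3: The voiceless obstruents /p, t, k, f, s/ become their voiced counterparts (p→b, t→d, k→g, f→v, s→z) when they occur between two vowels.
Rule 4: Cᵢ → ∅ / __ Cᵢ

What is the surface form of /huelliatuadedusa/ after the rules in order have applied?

Rule 1 (intervocalic voicing): /t/ is a voiceless stop between vowels /a/ and /u/, so it voices to [d]. /huelliatuadedusa/ → huelliaduadedusa.
Rule 2 (intervocalic spirantization): /d/ is a stop between vowels /a/ and /u/, so it spirantizes to the fricative [z]. /d/ is a stop between vowels /a/ and /e/, so it spirantizes to the fricative [z]. /d/ is a stop between vowels /e/ and /u/, so it spirantizes to the fricative [z]. /huelliaduadedusa/ → huelliazuazezusa.
Rule 3 (intervocalic voicing): /s/ is a voiceless obstruent between vowels /u/ and /a/, so it voices to [z]. /huelliazuazezusa/ → huelliazuazezuza.
Rule 4 (degemination): /ll/ is a geminate; the first /l/ deletes. /huelliazuazezuza/ → hueliazuazezuza.

hueliazuazezuza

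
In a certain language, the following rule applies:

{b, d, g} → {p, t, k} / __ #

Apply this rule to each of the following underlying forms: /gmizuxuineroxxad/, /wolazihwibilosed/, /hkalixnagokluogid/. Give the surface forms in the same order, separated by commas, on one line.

/gmizuxuineroxxad/: /d/ is a voiced stop in word-final position, so it devoices to [t]. → [gmizuxuineroxxat].
/wolazihwibilosed/: /d/ is a voiced stop in word-final position, so it devoices to [t]. → [wolazihwibiloset].
/hkalixnagokluogid/: /d/ is a voiced stop in word-final position, so it devoices to [t]. → [hkalixnagokluogit].

gmizuxuineroxxat, wolazihwibiloset, hkalixnagokluogit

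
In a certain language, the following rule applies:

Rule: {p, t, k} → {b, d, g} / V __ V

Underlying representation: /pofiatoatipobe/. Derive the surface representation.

pofiadoadibobe

Scanning /pofiatoatipobe/: /p/ at position 1 is not in the conditioning environment; /t/ is a voiceless stop between vowels /a/ and /o/, so it voices to [d]; /t/ is a voiceless stop between vowels /a/ and /i/, so it voices to [d]; /p/ is a voiceless stop between vowels /i/ and /o/, so it voices to [b].
Result: [pofiadoadibobe].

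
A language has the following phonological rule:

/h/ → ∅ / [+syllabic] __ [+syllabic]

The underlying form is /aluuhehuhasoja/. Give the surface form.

/h/ occurs between vowels /u/ and /e/, so it deletes.
/h/ occurs between vowels /e/ and /u/, so it deletes.
/h/ occurs between vowels /u/ and /a/, so it deletes.
Surface form: [aluueuasoja].

aluueuasoja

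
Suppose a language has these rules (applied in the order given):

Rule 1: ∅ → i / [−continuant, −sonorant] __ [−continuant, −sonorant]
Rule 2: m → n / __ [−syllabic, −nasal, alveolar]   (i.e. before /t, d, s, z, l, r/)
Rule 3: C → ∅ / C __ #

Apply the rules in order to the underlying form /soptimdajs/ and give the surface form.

Rule 1 (stop-cluster i-epenthesis): /p/ and /t/ form a stop–stop cluster, so [i] is inserted between them. /soptimdajs/ → sopitimdajs.
Rule 2 (nasal place assimilation): /m/ precedes the alveolar consonant /d/, so it assimilates in place to [n]. /sopitimdajs/ → sopitindajs.
Rule 3 (final cluster simplification): /s/ is the second consonant of a word-final cluster /js/, so it deletes. /sopitindajs/ → sopitindaj.

sopitindaj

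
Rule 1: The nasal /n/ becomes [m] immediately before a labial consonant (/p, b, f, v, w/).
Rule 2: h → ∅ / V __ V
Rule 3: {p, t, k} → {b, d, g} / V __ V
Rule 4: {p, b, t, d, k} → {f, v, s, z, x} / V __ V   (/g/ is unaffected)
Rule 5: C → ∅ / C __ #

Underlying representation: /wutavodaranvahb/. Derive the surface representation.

Rule 1 (nasal place assimilation): /n/ precedes the labial consonant /v/, so it assimilates in place to [m]. /wutavodaranvahb/ → wutavodaramvahb.
Rule 2 (intervocalic h-deletion): no segment meets the environment; /wutavodaramvahb/ is unchanged.
Rule 3 (intervocalic voicing): /t/ is a voiceless stop between vowels /u/ and /a/, so it voices to [d]. /wutavodaramvahb/ → wudavodaramvahb.
Rule 4 (intervocalic spirantization): /d/ is a stop between vowels /u/ and /a/, so it spirantizes to the fricative [z]. /d/ is a stop between vowels /o/ and /a/, so it spirantizes to the fricative [z]. /wudavodaramvahb/ → wuzavozaramvahb.
Rule 5 (final cluster simplification): /b/ is the second consonant of a word-final cluster /hb/, so it deletes. /wuzavozaramvahb/ → wuzavozaramvah.

wuzavozaramvah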